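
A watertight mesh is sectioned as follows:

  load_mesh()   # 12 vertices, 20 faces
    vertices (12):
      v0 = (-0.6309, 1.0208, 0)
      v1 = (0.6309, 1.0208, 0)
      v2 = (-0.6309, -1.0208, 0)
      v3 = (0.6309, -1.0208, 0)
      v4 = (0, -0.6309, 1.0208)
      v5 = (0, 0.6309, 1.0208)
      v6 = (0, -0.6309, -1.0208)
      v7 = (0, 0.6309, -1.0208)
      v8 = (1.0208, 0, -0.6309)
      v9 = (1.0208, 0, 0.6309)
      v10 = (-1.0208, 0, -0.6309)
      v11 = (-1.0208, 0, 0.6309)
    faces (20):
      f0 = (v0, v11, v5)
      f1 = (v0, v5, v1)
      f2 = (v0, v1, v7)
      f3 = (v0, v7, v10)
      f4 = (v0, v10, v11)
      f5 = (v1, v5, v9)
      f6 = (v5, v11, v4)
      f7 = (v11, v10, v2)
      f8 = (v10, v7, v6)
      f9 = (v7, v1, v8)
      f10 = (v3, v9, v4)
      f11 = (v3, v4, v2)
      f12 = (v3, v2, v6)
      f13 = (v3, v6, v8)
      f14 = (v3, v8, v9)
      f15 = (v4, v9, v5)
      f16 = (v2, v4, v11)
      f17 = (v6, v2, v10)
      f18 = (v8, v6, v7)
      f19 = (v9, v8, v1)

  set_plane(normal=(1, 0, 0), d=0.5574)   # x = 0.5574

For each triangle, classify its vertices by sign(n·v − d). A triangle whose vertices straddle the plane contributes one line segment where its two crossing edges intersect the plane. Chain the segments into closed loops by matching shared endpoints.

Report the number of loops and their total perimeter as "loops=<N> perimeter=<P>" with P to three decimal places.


Straddling triangles (10 of 20):
  (v0,v5,v1) [--+] → (0.5574, 0.975377, 0.118923)–(0.5574, 1.0208, 0)  len=0.1273
  (v0,v1,v7) [-+-] → (0.5574, 1.0208, 0)–(0.5574, 0.975377, -0.118923)  len=0.1273
  (v1,v5,v9) [+-+] → (0.5574, 0.975377, 0.118923)–(0.5574, 0.286402, 0.807898)  len=0.9744
  (v7,v1,v8) [-++] → (0.5574, 0.975377, -0.118923)–(0.5574, 0.286402, -0.807898)  len=0.9744
  (v3,v9,v4) [++-] → (0.5574, -0.286402, 0.807898)–(0.5574, -0.975377, 0.118923)  len=0.9744
  (v3,v4,v2) [+--] → (0.5574, -0.975377, 0.118923)–(0.5574, -1.0208, 0)  len=0.1273
  (v3,v2,v6) [+--] → (0.5574, -1.0208, 0)–(0.5574, -0.975377, -0.118923)  len=0.1273
  (v3,v6,v8) [+-+] → (0.5574, -0.975377, -0.118923)–(0.5574, -0.286402, -0.807898)  len=0.9744
  (v4,v9,v5) [-+-] → (0.5574, -0.286402, 0.807898)–(0.5574, 0.286402, 0.807898)  len=0.5728
  (v8,v6,v7) [+--] → (0.5574, -0.286402, -0.807898)–(0.5574, 0.286402, -0.807898)  len=0.5728

Chained into 1 loop(s):
  loop 1: 10 segments, perimeter = 5.5522
Total perimeter = 5.552

loops=1 perimeter=5.552


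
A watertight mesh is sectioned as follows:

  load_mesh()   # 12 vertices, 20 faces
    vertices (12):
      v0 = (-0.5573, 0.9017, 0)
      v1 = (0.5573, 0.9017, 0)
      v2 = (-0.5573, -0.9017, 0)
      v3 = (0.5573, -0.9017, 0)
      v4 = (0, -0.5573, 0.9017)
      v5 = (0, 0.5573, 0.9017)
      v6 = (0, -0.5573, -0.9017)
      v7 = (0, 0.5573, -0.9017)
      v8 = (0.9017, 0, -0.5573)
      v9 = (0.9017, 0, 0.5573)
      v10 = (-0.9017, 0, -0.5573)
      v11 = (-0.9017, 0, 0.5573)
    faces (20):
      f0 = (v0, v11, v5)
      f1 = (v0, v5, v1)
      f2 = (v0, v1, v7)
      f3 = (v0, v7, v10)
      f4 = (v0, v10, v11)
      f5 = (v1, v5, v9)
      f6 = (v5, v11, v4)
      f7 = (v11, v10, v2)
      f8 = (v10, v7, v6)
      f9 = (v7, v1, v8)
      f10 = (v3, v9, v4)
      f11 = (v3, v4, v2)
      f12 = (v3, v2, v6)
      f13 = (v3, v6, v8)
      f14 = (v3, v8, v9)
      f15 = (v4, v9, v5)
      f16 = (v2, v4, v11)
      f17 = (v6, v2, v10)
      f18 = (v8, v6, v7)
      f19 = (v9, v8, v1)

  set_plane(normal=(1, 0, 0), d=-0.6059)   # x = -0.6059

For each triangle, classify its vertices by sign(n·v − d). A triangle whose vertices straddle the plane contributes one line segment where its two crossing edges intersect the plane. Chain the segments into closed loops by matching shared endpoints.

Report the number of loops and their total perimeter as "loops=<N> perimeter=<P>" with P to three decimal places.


loops=1 perimeter=4.393

Straddling triangles (8 of 20):
  (v0,v11,v5) [+-+] → (-0.6059, 0.774457, 0.0786434)–(-0.6059, 0.182821, 0.670279)  len=0.8367
  (v0,v7,v10) [++-] → (-0.6059, 0.182821, -0.670279)–(-0.6059, 0.774457, -0.0786434)  len=0.8367
  (v0,v10,v11) [+--] → (-0.6059, 0.774457, -0.0786434)–(-0.6059, 0.774457, 0.0786434)  len=0.1573
  (v5,v11,v4) [+-+] → (-0.6059, 0.182821, 0.670279)–(-0.6059, -0.182821, 0.670279)  len=0.3656
  (v11,v10,v2) [--+] → (-0.6059, -0.774457, -0.0786434)–(-0.6059, -0.774457, 0.0786434)  len=0.1573
  (v10,v7,v6) [-++] → (-0.6059, 0.182821, -0.670279)–(-0.6059, -0.182821, -0.670279)  len=0.3656
  (v2,v4,v11) [++-] → (-0.6059, -0.182821, 0.670279)–(-0.6059, -0.774457, 0.0786434)  len=0.8367
  (v6,v2,v10) [++-] → (-0.6059, -0.774457, -0.0786434)–(-0.6059, -0.182821, -0.670279)  len=0.8367

Chained into 1 loop(s):
  loop 1: 8 segments, perimeter = 4.3927
Total perimeter = 4.393


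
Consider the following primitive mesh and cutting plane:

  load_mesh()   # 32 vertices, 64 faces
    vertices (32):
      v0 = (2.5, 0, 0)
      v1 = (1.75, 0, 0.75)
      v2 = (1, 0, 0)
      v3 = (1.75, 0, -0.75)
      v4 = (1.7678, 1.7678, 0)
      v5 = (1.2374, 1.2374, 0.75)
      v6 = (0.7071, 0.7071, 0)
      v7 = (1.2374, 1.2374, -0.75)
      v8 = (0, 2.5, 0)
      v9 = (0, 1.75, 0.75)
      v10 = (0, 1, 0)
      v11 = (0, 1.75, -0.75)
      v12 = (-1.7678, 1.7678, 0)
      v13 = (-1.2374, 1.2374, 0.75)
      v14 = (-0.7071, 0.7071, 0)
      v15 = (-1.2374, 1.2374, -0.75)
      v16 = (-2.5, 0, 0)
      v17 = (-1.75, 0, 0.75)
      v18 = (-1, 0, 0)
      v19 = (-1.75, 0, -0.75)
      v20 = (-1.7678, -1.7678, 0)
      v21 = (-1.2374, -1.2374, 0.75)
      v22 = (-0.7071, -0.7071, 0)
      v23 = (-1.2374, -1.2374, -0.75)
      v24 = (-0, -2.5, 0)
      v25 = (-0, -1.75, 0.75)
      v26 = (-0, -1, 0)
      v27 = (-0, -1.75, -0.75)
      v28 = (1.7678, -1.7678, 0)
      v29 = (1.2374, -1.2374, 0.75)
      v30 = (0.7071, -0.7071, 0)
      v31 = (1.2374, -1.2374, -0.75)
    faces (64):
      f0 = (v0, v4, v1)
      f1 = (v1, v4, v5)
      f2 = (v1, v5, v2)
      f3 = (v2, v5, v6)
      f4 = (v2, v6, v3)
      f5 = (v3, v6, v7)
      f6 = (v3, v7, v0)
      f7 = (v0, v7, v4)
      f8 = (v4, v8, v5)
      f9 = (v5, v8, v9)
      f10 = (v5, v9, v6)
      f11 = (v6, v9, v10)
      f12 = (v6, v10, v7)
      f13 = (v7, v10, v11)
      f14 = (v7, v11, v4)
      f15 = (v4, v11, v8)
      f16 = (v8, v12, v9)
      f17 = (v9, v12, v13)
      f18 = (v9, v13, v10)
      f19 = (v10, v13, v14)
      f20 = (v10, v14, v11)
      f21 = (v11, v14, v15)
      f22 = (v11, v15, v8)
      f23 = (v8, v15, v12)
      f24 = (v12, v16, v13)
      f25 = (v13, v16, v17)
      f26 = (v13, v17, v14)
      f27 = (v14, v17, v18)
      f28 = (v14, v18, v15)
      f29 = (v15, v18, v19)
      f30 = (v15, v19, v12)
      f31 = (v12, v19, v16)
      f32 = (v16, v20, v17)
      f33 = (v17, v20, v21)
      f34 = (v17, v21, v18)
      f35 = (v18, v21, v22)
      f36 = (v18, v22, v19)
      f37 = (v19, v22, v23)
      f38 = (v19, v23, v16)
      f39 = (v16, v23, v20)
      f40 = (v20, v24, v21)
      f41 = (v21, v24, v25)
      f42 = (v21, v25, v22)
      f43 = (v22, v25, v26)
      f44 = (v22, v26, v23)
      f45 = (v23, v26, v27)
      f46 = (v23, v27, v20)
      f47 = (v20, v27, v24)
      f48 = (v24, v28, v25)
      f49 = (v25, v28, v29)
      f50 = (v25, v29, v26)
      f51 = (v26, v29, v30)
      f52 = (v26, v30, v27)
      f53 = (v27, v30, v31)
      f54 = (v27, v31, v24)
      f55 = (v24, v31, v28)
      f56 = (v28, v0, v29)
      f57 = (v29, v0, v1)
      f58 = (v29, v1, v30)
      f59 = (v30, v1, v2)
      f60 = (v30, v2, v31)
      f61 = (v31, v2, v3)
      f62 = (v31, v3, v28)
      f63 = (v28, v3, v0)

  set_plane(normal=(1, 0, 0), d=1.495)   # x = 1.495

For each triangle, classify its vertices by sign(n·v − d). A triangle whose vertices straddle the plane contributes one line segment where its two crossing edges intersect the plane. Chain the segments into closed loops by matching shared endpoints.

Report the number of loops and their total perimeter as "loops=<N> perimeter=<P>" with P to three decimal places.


loops=1 perimeter=8.655

Straddling triangles (18 of 64):
  (v1,v4,v5) [++-] → (1.495, 1.495, 0.385747)–(1.495, 0.615562, 0.75)  len=0.9519
  (v1,v5,v2) [+--] → (1.495, 0.615562, 0.75)–(1.495, 0, 0.495)  len=0.6663
  (v2,v6,v3) [--+] → (1.495, 0.172893, -0.566617)–(1.495, 0, -0.495)  len=0.1871
  (v3,v6,v7) [+--] → (1.495, 0.172893, -0.566617)–(1.495, 0.615562, -0.75)  len=0.4791
  (v3,v7,v0) [+-+] → (1.495, 0.615562, -0.75)–(1.495, 0.984941, -0.596982)  len=0.3998
  (v0,v7,v4) [+-+] → (1.495, 0.984941, -0.596982)–(1.495, 1.495, -0.385747)  len=0.5521
  (v4,v8,v5) [+--] → (1.495, 1.88079, 0)–(1.495, 1.495, 0.385747)  len=0.5456
  (v7,v11,v4) [--+] → (1.495, 1.76505, -0.115737)–(1.495, 1.495, -0.385747)  len=0.3819
  (v4,v11,v8) [+--] → (1.495, 1.76505, -0.115737)–(1.495, 1.88079, 0)  len=0.1637
  (v24,v28,v25) [-+-] → (1.495, -1.88079, 0)–(1.495, -1.76505, 0.115737)  len=0.1637
  (v25,v28,v29) [-+-] → (1.495, -1.76505, 0.115737)–(1.495, -1.495, 0.385747)  len=0.3819
  (v24,v31,v28) [--+] → (1.495, -1.495, -0.385747)–(1.495, -1.88079, 0)  len=0.5456
  (v28,v0,v29) [++-] → (1.495, -0.984941, 0.596982)–(1.495, -1.495, 0.385747)  len=0.5521
  (v29,v0,v1) [-++] → (1.495, -0.984941, 0.596982)–(1.495, -0.615562, 0.75)  len=0.3998
  (v29,v1,v30) [-+-] → (1.495, -0.615562, 0.75)–(1.495, -0.172893, 0.566617)  len=0.4791
  (v30,v1,v2) [-+-] → (1.495, -0.172893, 0.566617)–(1.495, 0, 0.495)  len=0.1871
  (v31,v2,v3) [--+] → (1.495, 0, -0.495)–(1.495, -0.615562, -0.75)  len=0.6663
  (v31,v3,v28) [-++] → (1.495, -0.615562, -0.75)–(1.495, -1.495, -0.385747)  len=0.9519

Chained into 1 loop(s):
  loop 1: 18 segments, perimeter = 8.6549
Total perimeter = 8.655


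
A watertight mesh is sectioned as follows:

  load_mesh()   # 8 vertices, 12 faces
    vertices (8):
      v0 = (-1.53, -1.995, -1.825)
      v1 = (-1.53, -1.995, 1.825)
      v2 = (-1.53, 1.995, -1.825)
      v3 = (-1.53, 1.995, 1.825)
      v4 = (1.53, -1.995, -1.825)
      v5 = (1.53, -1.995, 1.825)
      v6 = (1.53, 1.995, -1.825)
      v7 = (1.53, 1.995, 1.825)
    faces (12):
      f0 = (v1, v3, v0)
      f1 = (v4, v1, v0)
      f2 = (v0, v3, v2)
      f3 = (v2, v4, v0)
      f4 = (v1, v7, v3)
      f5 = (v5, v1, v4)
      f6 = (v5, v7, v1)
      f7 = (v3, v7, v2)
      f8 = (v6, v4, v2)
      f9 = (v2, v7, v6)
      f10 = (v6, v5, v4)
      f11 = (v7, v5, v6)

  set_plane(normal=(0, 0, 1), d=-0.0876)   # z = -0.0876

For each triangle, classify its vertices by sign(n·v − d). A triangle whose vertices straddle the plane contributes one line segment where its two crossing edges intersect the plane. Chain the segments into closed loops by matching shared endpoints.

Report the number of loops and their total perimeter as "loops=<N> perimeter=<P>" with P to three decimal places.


Straddling triangles (8 of 12):
  (v1,v3,v0) [++-] → (-1.53, -0.09576, -0.0876)–(-1.53, -1.995, -0.0876)  len=1.8992
  (v4,v1,v0) [-+-] → (0.07344, -1.995, -0.0876)–(-1.53, -1.995, -0.0876)  len=1.6034
  (v0,v3,v2) [-+-] → (-1.53, -0.09576, -0.0876)–(-1.53, 1.995, -0.0876)  len=2.0908
  (v5,v1,v4) [++-] → (0.07344, -1.995, -0.0876)–(1.53, -1.995, -0.0876)  len=1.4566
  (v3,v7,v2) [++-] → (-0.07344, 1.995, -0.0876)–(-1.53, 1.995, -0.0876)  len=1.4566
  (v2,v7,v6) [-+-] → (-0.07344, 1.995, -0.0876)–(1.53, 1.995, -0.0876)  len=1.6034
  (v6,v5,v4) [-+-] → (1.53, 0.09576, -0.0876)–(1.53, -1.995, -0.0876)  len=2.0908
  (v7,v5,v6) [++-] → (1.53, 0.09576, -0.0876)–(1.53, 1.995, -0.0876)  len=1.8992

Chained into 1 loop(s):
  loop 1: 8 segments, perimeter = 14.1000
Total perimeter = 14.100

loops=1 perimeter=14.100


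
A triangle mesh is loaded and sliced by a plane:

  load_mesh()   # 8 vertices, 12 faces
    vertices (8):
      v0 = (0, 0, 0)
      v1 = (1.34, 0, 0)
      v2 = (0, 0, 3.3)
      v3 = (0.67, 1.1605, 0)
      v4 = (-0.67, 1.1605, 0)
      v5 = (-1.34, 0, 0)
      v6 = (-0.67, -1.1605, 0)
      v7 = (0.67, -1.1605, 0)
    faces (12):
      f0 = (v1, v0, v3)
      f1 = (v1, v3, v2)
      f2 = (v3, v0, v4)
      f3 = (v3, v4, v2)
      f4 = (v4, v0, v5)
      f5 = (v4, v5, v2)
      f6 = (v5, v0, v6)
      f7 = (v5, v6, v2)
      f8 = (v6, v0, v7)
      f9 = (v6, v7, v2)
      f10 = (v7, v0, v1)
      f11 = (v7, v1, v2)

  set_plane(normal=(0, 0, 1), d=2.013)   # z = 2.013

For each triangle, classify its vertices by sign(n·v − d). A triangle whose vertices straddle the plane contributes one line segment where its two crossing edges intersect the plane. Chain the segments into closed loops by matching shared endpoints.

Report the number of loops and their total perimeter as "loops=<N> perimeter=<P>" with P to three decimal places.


Straddling triangles (6 of 12):
  (v1,v3,v2) [--+] → (0.2613, 0.452595, 2.013)–(0.5226, 0, 2.013)  len=0.5226
  (v3,v4,v2) [--+] → (-0.2613, 0.452595, 2.013)–(0.2613, 0.452595, 2.013)  len=0.5226
  (v4,v5,v2) [--+] → (-0.5226, 0, 2.013)–(-0.2613, 0.452595, 2.013)  len=0.5226
  (v5,v6,v2) [--+] → (-0.2613, -0.452595, 2.013)–(-0.5226, 0, 2.013)  len=0.5226
  (v6,v7,v2) [--+] → (0.2613, -0.452595, 2.013)–(-0.2613, -0.452595, 2.013)  len=0.5226
  (v7,v1,v2) [--+] → (0.5226, 0, 2.013)–(0.2613, -0.452595, 2.013)  len=0.5226

Chained into 1 loop(s):
  loop 1: 6 segments, perimeter = 3.1356
Total perimeter = 3.136

loops=1 perimeter=3.136


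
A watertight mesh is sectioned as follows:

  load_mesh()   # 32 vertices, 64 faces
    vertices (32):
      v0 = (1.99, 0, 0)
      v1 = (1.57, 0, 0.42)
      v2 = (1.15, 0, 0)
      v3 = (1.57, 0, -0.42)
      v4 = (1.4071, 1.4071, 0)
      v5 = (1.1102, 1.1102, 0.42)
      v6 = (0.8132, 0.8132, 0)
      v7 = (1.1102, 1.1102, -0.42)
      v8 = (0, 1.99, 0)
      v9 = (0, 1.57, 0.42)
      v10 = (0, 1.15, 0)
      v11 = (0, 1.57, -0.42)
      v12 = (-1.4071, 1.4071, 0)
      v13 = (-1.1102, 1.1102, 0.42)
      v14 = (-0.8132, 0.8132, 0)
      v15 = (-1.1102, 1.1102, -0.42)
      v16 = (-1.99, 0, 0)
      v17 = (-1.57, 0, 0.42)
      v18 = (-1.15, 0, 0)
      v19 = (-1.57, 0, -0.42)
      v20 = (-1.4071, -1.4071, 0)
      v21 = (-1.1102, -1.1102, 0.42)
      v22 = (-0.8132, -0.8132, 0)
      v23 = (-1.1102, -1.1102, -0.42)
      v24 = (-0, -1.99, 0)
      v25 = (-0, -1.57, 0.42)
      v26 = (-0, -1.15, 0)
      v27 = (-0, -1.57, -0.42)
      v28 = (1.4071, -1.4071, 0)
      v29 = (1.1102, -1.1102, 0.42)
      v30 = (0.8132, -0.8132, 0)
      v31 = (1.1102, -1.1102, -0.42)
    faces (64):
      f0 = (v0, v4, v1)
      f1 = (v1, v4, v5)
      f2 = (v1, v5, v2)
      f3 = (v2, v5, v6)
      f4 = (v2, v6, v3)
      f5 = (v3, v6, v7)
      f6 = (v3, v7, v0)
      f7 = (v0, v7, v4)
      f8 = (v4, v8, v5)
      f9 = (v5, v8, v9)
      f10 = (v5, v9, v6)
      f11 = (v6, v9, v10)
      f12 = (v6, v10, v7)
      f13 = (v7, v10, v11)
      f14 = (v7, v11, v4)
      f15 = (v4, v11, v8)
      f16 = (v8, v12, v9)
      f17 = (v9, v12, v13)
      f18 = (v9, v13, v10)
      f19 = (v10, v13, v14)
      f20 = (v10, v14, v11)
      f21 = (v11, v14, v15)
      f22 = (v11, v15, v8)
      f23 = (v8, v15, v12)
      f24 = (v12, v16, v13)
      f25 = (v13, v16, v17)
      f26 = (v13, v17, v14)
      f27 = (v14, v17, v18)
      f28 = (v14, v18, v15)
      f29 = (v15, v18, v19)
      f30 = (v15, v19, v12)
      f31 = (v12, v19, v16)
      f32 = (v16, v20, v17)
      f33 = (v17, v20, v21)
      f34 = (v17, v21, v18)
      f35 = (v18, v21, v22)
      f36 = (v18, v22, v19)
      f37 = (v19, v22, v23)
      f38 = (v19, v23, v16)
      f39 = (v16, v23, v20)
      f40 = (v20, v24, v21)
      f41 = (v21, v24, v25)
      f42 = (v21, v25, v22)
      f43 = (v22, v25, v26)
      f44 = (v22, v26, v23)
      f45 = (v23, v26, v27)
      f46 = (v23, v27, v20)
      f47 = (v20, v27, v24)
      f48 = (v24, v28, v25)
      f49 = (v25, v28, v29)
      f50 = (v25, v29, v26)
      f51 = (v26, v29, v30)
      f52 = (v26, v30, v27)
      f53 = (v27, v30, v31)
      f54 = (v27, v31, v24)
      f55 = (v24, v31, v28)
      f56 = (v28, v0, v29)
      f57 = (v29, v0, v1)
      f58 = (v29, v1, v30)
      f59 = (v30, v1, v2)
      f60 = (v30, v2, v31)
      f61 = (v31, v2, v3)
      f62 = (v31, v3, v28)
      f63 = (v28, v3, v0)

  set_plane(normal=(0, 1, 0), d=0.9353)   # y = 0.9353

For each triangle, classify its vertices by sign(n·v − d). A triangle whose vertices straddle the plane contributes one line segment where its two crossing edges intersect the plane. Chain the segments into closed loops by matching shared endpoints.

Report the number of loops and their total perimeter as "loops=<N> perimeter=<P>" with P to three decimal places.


loops=2 perimeter=5.580

Straddling triangles (20 of 64):
  (v0,v4,v1) [-+-] → (1.60255, 0.9353, 0)–(1.46172, 0.9353, 0.140826)  len=0.1992
  (v1,v4,v5) [-++] → (1.46172, 0.9353, 0.140826)–(1.18264, 0.9353, 0.42)  len=0.3947
  (v1,v5,v2) [-+-] → (1.18264, 0.9353, 0.42)–(1.11647, 0.9353, 0.353834)  len=0.0936
  (v2,v5,v6) [-+-] → (1.11647, 0.9353, 0.353834)–(0.9353, 0.9353, 0.172667)  len=0.2562
  (v3,v6,v7) [--+] → (0.9353, 0.9353, -0.172667)–(1.18264, 0.9353, -0.42)  len=0.3498
  (v3,v7,v0) [-+-] → (1.18264, 0.9353, -0.42)–(1.2488, 0.9353, -0.353834)  len=0.0936
  (v0,v7,v4) [-++] → (1.2488, 0.9353, -0.353834)–(1.60255, 0.9353, 0)  len=0.5003
  (v5,v9,v6) [++-] → (0.682001, 0.9353, 0.0677616)–(0.9353, 0.9353, 0.172667)  len=0.2742
  (v6,v9,v10) [-++] → (0.682001, 0.9353, 0.0677616)–(0.518391, 0.9353, 0)  len=0.1771
  (v6,v10,v7) [-++] → (0.518391, 0.9353, 0)–(0.9353, 0.9353, -0.172667)  len=0.4513
  (v10,v13,v14) [++-] → (-0.9353, 0.9353, 0.172667)–(-0.518391, 0.9353, 0)  len=0.4513
  (v10,v14,v11) [+-+] → (-0.518391, 0.9353, 0)–(-0.682001, 0.9353, -0.0677616)  len=0.1771
  (v11,v14,v15) [+-+] → (-0.682001, 0.9353, -0.0677616)–(-0.9353, 0.9353, -0.172667)  len=0.2742
  (v12,v16,v13) [+-+] → (-1.60255, 0.9353, 0)–(-1.2488, 0.9353, 0.353834)  len=0.5003
  (v13,v16,v17) [+--] → (-1.2488, 0.9353, 0.353834)–(-1.18264, 0.9353, 0.42)  len=0.0936
  (v13,v17,v14) [+--] → (-1.18264, 0.9353, 0.42)–(-0.9353, 0.9353, 0.172667)  len=0.3498
  (v14,v18,v15) [--+] → (-1.11647, 0.9353, -0.353834)–(-0.9353, 0.9353, -0.172667)  len=0.2562
  (v15,v18,v19) [+--] → (-1.11647, 0.9353, -0.353834)–(-1.18264, 0.9353, -0.42)  len=0.0936
  (v15,v19,v12) [+-+] → (-1.18264, 0.9353, -0.42)–(-1.46172, 0.9353, -0.140826)  len=0.3947
  (v12,v19,v16) [+--] → (-1.46172, 0.9353, -0.140826)–(-1.60255, 0.9353, 0)  len=0.1992

Chained into 2 loop(s):
  loop 1: 10 segments, perimeter = 2.7899
  loop 2: 10 segments, perimeter = 2.7899
Total perimeter = 5.580


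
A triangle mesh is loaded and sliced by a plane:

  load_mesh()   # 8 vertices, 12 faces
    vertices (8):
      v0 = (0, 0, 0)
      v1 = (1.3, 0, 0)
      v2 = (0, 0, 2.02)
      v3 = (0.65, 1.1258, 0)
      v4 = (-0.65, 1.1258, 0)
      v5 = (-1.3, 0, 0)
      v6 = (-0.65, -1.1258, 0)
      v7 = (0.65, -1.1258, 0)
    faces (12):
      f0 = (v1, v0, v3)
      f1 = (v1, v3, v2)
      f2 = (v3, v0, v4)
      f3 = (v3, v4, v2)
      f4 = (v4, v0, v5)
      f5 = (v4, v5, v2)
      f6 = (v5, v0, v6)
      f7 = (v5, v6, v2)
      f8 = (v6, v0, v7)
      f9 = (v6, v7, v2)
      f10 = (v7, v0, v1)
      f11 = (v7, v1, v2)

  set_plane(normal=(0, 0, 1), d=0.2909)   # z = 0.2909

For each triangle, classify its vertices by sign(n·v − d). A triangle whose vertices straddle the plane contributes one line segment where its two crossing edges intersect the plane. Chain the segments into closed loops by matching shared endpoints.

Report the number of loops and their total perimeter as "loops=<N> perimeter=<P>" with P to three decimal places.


Straddling triangles (6 of 12):
  (v1,v3,v2) [--+] → (0.556394, 0.963674, 0.2909)–(1.11279, 0, 0.2909)  len=1.1128
  (v3,v4,v2) [--+] → (-0.556394, 0.963674, 0.2909)–(0.556394, 0.963674, 0.2909)  len=1.1128
  (v4,v5,v2) [--+] → (-1.11279, 0, 0.2909)–(-0.556394, 0.963674, 0.2909)  len=1.1128
  (v5,v6,v2) [--+] → (-0.556394, -0.963674, 0.2909)–(-1.11279, 0, 0.2909)  len=1.1128
  (v6,v7,v2) [--+] → (0.556394, -0.963674, 0.2909)–(-0.556394, -0.963674, 0.2909)  len=1.1128
  (v7,v1,v2) [--+] → (1.11279, 0, 0.2909)–(0.556394, -0.963674, 0.2909)  len=1.1128

Chained into 1 loop(s):
  loop 1: 6 segments, perimeter = 6.6766
Total perimeter = 6.677

loops=1 perimeter=6.677


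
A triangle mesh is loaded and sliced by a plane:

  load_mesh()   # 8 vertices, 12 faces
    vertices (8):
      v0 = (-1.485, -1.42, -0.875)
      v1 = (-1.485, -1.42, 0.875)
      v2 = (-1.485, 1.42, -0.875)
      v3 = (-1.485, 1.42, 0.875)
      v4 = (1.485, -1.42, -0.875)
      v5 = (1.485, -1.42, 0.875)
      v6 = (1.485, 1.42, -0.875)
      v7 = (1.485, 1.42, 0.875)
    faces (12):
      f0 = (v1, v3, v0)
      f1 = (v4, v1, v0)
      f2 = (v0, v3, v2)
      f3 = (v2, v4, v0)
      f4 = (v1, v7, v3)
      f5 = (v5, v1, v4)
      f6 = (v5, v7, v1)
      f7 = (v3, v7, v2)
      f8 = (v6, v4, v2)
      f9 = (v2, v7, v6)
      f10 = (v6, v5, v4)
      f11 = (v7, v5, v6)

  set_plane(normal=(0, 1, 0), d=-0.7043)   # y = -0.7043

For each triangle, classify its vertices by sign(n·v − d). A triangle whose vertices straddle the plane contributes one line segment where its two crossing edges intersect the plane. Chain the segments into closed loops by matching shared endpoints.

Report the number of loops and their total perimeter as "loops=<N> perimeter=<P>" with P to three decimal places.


loops=1 perimeter=9.440

Straddling triangles (8 of 12):
  (v1,v3,v0) [-+-] → (-1.485, -0.7043, 0.875)–(-1.485, -0.7043, -0.433988)  len=1.3090
  (v0,v3,v2) [-++] → (-1.485, -0.7043, -0.433988)–(-1.485, -0.7043, -0.875)  len=0.4410
  (v2,v4,v0) [+--] → (0.736539, -0.7043, -0.875)–(-1.485, -0.7043, -0.875)  len=2.2215
  (v1,v7,v3) [-++] → (-0.736539, -0.7043, 0.875)–(-1.485, -0.7043, 0.875)  len=0.7485
  (v5,v7,v1) [-+-] → (1.485, -0.7043, 0.875)–(-0.736539, -0.7043, 0.875)  len=2.2215
  (v6,v4,v2) [+-+] → (1.485, -0.7043, -0.875)–(0.736539, -0.7043, -0.875)  len=0.7485
  (v6,v5,v4) [+--] → (1.485, -0.7043, 0.433988)–(1.485, -0.7043, -0.875)  len=1.3090
  (v7,v5,v6) [+-+] → (1.485, -0.7043, 0.875)–(1.485, -0.7043, 0.433988)  len=0.4410

Chained into 1 loop(s):
  loop 1: 8 segments, perimeter = 9.4400
Total perimeter = 9.440


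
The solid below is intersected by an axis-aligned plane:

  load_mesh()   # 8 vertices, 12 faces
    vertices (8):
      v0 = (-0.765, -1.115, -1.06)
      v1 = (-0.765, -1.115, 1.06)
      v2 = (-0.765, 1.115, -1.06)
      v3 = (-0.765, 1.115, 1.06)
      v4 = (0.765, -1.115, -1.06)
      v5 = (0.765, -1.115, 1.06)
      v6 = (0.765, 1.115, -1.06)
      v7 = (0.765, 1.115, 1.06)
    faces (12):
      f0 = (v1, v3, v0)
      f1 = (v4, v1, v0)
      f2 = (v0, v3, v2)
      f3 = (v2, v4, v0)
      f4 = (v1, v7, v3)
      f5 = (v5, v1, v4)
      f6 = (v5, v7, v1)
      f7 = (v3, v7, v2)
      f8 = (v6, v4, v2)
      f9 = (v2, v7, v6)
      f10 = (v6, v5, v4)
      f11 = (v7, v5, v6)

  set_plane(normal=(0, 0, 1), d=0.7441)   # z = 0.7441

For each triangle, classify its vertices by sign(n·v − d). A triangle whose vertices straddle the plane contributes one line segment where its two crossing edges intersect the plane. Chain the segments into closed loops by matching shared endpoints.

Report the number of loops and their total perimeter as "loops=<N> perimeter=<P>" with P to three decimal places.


loops=1 perimeter=7.520

Straddling triangles (8 of 12):
  (v1,v3,v0) [++-] → (-0.765, 0.782709, 0.7441)–(-0.765, -1.115, 0.7441)  len=1.8977
  (v4,v1,v0) [-+-] → (-0.537016, -1.115, 0.7441)–(-0.765, -1.115, 0.7441)  len=0.2280
  (v0,v3,v2) [-+-] → (-0.765, 0.782709, 0.7441)–(-0.765, 1.115, 0.7441)  len=0.3323
  (v5,v1,v4) [++-] → (-0.537016, -1.115, 0.7441)–(0.765, -1.115, 0.7441)  len=1.3020
  (v3,v7,v2) [++-] → (0.537016, 1.115, 0.7441)–(-0.765, 1.115, 0.7441)  len=1.3020
  (v2,v7,v6) [-+-] → (0.537016, 1.115, 0.7441)–(0.765, 1.115, 0.7441)  len=0.2280
  (v6,v5,v4) [-+-] → (0.765, -0.782709, 0.7441)–(0.765, -1.115, 0.7441)  len=0.3323
  (v7,v5,v6) [++-] → (0.765, -0.782709, 0.7441)–(0.765, 1.115, 0.7441)  len=1.8977

Chained into 1 loop(s):
  loop 1: 8 segments, perimeter = 7.5200
Total perimeter = 7.520


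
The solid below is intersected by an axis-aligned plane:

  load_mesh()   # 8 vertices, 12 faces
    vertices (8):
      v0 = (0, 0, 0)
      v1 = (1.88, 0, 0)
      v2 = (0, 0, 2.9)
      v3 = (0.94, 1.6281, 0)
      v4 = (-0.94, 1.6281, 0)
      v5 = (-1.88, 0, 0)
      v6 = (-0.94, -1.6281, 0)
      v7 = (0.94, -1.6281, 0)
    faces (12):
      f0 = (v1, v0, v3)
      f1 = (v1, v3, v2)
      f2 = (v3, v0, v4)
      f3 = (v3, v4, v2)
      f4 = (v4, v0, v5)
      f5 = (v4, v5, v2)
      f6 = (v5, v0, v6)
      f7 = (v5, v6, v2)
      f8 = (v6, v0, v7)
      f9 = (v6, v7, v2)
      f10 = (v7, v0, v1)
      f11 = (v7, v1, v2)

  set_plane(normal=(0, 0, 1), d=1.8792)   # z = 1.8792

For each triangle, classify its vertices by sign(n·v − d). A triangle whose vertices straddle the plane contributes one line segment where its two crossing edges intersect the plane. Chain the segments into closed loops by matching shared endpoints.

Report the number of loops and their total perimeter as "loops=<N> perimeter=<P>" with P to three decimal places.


Straddling triangles (6 of 12):
  (v1,v3,v2) [--+] → (0.33088, 0.573091, 1.8792)–(0.66176, 0, 1.8792)  len=0.6618
  (v3,v4,v2) [--+] → (-0.33088, 0.573091, 1.8792)–(0.33088, 0.573091, 1.8792)  len=0.6618
  (v4,v5,v2) [--+] → (-0.66176, 0, 1.8792)–(-0.33088, 0.573091, 1.8792)  len=0.6618
  (v5,v6,v2) [--+] → (-0.33088, -0.573091, 1.8792)–(-0.66176, 0, 1.8792)  len=0.6618
  (v6,v7,v2) [--+] → (0.33088, -0.573091, 1.8792)–(-0.33088, -0.573091, 1.8792)  len=0.6618
  (v7,v1,v2) [--+] → (0.66176, 0, 1.8792)–(0.33088, -0.573091, 1.8792)  len=0.6618

Chained into 1 loop(s):
  loop 1: 6 segments, perimeter = 3.9705
Total perimeter = 3.971

loops=1 perimeter=3.971


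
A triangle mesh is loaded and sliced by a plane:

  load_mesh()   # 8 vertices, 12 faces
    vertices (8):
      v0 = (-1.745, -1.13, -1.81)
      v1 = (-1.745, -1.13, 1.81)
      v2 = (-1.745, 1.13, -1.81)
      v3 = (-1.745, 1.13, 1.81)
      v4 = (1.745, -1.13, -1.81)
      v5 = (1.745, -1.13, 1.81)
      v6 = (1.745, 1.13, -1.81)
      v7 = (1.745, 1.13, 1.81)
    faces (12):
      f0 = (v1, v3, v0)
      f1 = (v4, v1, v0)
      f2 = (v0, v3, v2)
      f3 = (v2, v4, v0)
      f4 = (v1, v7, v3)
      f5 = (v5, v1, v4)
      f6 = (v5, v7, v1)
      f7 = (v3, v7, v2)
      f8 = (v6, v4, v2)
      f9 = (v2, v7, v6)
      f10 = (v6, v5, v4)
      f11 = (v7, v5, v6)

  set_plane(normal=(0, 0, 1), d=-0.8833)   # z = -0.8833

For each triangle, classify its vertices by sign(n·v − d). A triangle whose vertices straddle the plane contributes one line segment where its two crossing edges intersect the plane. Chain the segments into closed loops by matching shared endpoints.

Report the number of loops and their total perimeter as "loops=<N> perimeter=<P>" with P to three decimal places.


loops=1 perimeter=11.500

Straddling triangles (8 of 12):
  (v1,v3,v0) [++-] → (-1.745, -0.551452, -0.8833)–(-1.745, -1.13, -0.8833)  len=0.5785
  (v4,v1,v0) [-+-] → (0.851579, -1.13, -0.8833)–(-1.745, -1.13, -0.8833)  len=2.5966
  (v0,v3,v2) [-+-] → (-1.745, -0.551452, -0.8833)–(-1.745, 1.13, -0.8833)  len=1.6815
  (v5,v1,v4) [++-] → (0.851579, -1.13, -0.8833)–(1.745, -1.13, -0.8833)  len=0.8934
  (v3,v7,v2) [++-] → (-0.851579, 1.13, -0.8833)–(-1.745, 1.13, -0.8833)  len=0.8934
  (v2,v7,v6) [-+-] → (-0.851579, 1.13, -0.8833)–(1.745, 1.13, -0.8833)  len=2.5966
  (v6,v5,v4) [-+-] → (1.745, 0.551452, -0.8833)–(1.745, -1.13, -0.8833)  len=1.6815
  (v7,v5,v6) [++-] → (1.745, 0.551452, -0.8833)–(1.745, 1.13, -0.8833)  len=0.5785

Chained into 1 loop(s):
  loop 1: 8 segments, perimeter = 11.5000
Total perimeter = 11.500


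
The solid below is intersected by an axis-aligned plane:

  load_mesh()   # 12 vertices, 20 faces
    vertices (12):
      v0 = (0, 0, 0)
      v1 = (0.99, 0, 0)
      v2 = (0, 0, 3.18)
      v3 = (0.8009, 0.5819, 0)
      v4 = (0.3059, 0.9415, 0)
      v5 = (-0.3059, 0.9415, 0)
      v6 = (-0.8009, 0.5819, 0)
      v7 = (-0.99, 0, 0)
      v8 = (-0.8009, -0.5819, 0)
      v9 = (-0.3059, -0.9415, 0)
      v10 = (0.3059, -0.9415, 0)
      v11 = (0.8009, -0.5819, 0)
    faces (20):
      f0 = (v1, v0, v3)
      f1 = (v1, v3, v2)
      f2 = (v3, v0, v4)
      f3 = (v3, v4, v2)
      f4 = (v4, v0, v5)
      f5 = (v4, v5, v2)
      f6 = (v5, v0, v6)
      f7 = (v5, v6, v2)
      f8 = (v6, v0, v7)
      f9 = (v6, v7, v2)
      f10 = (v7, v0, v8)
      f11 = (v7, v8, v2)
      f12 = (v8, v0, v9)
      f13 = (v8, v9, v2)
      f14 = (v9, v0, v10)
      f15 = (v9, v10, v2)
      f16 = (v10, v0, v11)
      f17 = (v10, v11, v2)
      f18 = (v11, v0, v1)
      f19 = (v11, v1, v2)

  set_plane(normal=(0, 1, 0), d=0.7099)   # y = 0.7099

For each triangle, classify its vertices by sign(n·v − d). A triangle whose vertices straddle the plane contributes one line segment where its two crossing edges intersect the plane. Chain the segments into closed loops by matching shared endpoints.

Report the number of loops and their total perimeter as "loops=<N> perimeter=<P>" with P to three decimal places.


Straddling triangles (6 of 20):
  (v3,v0,v4) [--+] → (0.230652, 0.7099, 0)–(0.624704, 0.7099, 0)  len=0.3941
  (v3,v4,v2) [-+-] → (0.624704, 0.7099, 0)–(0.230652, 0.7099, 0.78225)  len=0.8759
  (v4,v0,v5) [+-+] → (0.230652, 0.7099, 0)–(-0.230652, 0.7099, 0)  len=0.4613
  (v4,v5,v2) [++-] → (-0.230652, 0.7099, 0.78225)–(0.230652, 0.7099, 0.78225)  len=0.4613
  (v5,v0,v6) [+--] → (-0.230652, 0.7099, 0)–(-0.624704, 0.7099, 0)  len=0.3941
  (v5,v6,v2) [+--] → (-0.624704, 0.7099, 0)–(-0.230652, 0.7099, 0.78225)  len=0.8759

Chained into 1 loop(s):
  loop 1: 6 segments, perimeter = 3.4625
Total perimeter = 3.463

loops=1 perimeter=3.463


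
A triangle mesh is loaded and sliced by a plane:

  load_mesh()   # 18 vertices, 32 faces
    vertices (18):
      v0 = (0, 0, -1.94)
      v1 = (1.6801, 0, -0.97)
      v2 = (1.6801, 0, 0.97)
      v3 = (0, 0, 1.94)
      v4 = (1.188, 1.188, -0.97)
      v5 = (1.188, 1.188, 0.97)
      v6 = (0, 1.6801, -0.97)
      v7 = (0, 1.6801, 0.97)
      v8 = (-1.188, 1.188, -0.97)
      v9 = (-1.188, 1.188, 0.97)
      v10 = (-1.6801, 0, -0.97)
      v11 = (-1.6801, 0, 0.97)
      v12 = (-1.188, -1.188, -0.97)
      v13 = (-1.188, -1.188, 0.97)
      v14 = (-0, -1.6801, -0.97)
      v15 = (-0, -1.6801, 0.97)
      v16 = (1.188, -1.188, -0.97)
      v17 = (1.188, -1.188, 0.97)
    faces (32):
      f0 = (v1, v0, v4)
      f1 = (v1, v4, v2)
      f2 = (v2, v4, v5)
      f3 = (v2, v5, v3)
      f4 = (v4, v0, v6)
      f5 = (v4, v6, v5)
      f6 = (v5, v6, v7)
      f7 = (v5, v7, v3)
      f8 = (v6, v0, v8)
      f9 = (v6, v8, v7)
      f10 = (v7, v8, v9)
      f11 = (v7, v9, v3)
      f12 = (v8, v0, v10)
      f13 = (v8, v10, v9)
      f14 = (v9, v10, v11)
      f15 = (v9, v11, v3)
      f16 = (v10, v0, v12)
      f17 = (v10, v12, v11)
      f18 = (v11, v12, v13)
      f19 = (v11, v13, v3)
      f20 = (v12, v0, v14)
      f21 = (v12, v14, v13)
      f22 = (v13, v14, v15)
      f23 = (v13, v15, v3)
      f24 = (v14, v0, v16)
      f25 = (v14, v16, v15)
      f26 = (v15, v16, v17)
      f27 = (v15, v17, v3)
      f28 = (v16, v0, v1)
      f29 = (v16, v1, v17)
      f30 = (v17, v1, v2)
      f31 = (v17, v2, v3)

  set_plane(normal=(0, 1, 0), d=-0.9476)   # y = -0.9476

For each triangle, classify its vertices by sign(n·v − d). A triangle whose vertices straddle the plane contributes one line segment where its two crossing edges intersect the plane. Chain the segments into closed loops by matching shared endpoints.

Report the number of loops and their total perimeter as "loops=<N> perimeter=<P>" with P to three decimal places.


Straddling triangles (12 of 32):
  (v10,v0,v12) [++-] → (-0.9476, -0.9476, -1.16629)–(-1.28758, -0.9476, -0.97)  len=0.3926
  (v10,v12,v11) [+-+] → (-1.28758, -0.9476, -0.97)–(-1.28758, -0.9476, -0.577428)  len=0.3926
  (v11,v12,v13) [+--] → (-1.28758, -0.9476, -0.577428)–(-1.28758, -0.9476, 0.97)  len=1.5474
  (v11,v13,v3) [+-+] → (-1.28758, -0.9476, 0.97)–(-0.9476, -0.9476, 1.16629)  len=0.3926
  (v12,v0,v14) [-+-] → (-0.9476, -0.9476, -1.16629)–(0, -0.9476, -1.39291)  len=0.9743
  (v13,v15,v3) [--+] → (0, -0.9476, 1.39291)–(-0.9476, -0.9476, 1.16629)  len=0.9743
  (v14,v0,v16) [-+-] → (0, -0.9476, -1.39291)–(0.9476, -0.9476, -1.16629)  len=0.9743
  (v15,v17,v3) [--+] → (0.9476, -0.9476, 1.16629)–(0, -0.9476, 1.39291)  len=0.9743
  (v16,v0,v1) [-++] → (0.9476, -0.9476, -1.16629)–(1.28758, -0.9476, -0.97)  len=0.3926
  (v16,v1,v17) [-+-] → (1.28758, -0.9476, -0.97)–(1.28758, -0.9476, 0.577428)  len=1.5474
  (v17,v1,v2) [-++] → (1.28758, -0.9476, 0.577428)–(1.28758, -0.9476, 0.97)  len=0.3926
  (v17,v2,v3) [-++] → (1.28758, -0.9476, 0.97)–(0.9476, -0.9476, 1.16629)  len=0.3926

Chained into 1 loop(s):
  loop 1: 12 segments, perimeter = 9.3476
Total perimeter = 9.348

loops=1 perimeter=9.348


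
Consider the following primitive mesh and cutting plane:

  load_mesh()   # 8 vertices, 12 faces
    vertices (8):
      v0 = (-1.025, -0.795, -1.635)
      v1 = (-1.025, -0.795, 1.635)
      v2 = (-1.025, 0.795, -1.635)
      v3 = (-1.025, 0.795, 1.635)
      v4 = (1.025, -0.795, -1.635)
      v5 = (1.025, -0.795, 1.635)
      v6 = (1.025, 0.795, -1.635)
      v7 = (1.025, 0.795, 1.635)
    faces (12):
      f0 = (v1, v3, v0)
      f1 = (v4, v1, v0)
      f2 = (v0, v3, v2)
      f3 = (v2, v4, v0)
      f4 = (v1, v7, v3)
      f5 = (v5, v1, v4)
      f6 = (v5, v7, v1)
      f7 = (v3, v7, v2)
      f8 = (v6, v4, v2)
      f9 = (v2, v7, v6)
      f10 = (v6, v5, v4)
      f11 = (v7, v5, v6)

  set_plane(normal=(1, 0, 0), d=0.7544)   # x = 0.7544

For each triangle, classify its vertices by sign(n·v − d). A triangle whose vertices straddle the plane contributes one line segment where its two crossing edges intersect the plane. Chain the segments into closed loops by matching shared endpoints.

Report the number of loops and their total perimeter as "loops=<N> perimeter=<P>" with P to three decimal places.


Straddling triangles (8 of 12):
  (v4,v1,v0) [+--] → (0.7544, -0.795, -1.20336)–(0.7544, -0.795, -1.635)  len=0.4316
  (v2,v4,v0) [-+-] → (0.7544, -0.58512, -1.635)–(0.7544, -0.795, -1.635)  len=0.2099
  (v1,v7,v3) [-+-] → (0.7544, 0.58512, 1.635)–(0.7544, 0.795, 1.635)  len=0.2099
  (v5,v1,v4) [+-+] → (0.7544, -0.795, 1.635)–(0.7544, -0.795, -1.20336)  len=2.8384
  (v5,v7,v1) [++-] → (0.7544, 0.58512, 1.635)–(0.7544, -0.795, 1.635)  len=1.3801
  (v3,v7,v2) [-+-] → (0.7544, 0.795, 1.635)–(0.7544, 0.795, 1.20336)  len=0.4316
  (v6,v4,v2) [++-] → (0.7544, -0.58512, -1.635)–(0.7544, 0.795, -1.635)  len=1.3801
  (v2,v7,v6) [-++] → (0.7544, 0.795, 1.20336)–(0.7544, 0.795, -1.635)  len=2.8384

Chained into 1 loop(s):
  loop 1: 8 segments, perimeter = 9.7200
Total perimeter = 9.720

loops=1 perimeter=9.720


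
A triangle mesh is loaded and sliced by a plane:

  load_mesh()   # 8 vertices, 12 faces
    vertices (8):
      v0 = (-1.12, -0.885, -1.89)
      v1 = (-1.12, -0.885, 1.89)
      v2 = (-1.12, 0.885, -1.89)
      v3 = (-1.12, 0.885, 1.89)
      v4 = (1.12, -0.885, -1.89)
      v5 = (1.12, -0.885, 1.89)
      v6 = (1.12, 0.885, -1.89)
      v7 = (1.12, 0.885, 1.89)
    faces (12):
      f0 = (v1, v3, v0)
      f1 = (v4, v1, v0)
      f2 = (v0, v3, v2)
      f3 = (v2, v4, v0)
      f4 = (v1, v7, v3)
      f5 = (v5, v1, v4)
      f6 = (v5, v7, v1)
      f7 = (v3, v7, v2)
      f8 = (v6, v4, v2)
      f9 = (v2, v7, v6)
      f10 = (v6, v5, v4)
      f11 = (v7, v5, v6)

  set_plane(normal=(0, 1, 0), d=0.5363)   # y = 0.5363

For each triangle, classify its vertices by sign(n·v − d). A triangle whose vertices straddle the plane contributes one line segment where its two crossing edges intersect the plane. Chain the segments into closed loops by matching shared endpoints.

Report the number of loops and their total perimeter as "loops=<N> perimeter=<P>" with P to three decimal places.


loops=1 perimeter=12.040

Straddling triangles (8 of 12):
  (v1,v3,v0) [-+-] → (-1.12, 0.5363, 1.89)–(-1.12, 0.5363, 1.14532)  len=0.7447
  (v0,v3,v2) [-++] → (-1.12, 0.5363, 1.14532)–(-1.12, 0.5363, -1.89)  len=3.0353
  (v2,v4,v0) [+--] → (-0.678707, 0.5363, -1.89)–(-1.12, 0.5363, -1.89)  len=0.4413
  (v1,v7,v3) [-++] → (0.678707, 0.5363, 1.89)–(-1.12, 0.5363, 1.89)  len=1.7987
  (v5,v7,v1) [-+-] → (1.12, 0.5363, 1.89)–(0.678707, 0.5363, 1.89)  len=0.4413
  (v6,v4,v2) [+-+] → (1.12, 0.5363, -1.89)–(-0.678707, 0.5363, -1.89)  len=1.7987
  (v6,v5,v4) [+--] → (1.12, 0.5363, -1.14532)–(1.12, 0.5363, -1.89)  len=0.7447
  (v7,v5,v6) [+-+] → (1.12, 0.5363, 1.89)–(1.12, 0.5363, -1.14532)  len=3.0353

Chained into 1 loop(s):
  loop 1: 8 segments, perimeter = 12.0400
Total perimeter = 12.040


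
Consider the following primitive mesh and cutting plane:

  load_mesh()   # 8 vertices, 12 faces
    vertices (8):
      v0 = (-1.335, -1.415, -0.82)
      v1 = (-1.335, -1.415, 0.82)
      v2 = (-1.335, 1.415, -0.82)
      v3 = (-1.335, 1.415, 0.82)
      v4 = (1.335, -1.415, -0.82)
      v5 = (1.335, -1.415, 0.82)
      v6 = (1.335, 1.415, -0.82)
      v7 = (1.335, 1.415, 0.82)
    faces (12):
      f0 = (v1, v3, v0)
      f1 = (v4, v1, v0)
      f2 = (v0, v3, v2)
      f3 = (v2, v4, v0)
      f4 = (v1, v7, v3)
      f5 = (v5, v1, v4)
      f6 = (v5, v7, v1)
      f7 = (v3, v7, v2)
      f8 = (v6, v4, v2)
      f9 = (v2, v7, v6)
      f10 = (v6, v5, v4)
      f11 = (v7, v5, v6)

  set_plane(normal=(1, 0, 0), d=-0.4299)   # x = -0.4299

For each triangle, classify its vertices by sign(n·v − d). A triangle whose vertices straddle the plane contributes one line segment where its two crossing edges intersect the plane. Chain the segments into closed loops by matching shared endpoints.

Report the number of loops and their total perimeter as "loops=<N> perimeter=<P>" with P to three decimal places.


loops=1 perimeter=8.940

Straddling triangles (8 of 12):
  (v4,v1,v0) [+--] → (-0.4299, -1.415, 0.264058)–(-0.4299, -1.415, -0.82)  len=1.0841
  (v2,v4,v0) [-+-] → (-0.4299, 0.455662, -0.82)–(-0.4299, -1.415, -0.82)  len=1.8707
  (v1,v7,v3) [-+-] → (-0.4299, -0.455662, 0.82)–(-0.4299, 1.415, 0.82)  len=1.8707
  (v5,v1,v4) [+-+] → (-0.4299, -1.415, 0.82)–(-0.4299, -1.415, 0.264058)  len=0.5559
  (v5,v7,v1) [++-] → (-0.4299, -0.455662, 0.82)–(-0.4299, -1.415, 0.82)  len=0.9593
  (v3,v7,v2) [-+-] → (-0.4299, 1.415, 0.82)–(-0.4299, 1.415, -0.264058)  len=1.0841
  (v6,v4,v2) [++-] → (-0.4299, 0.455662, -0.82)–(-0.4299, 1.415, -0.82)  len=0.9593
  (v2,v7,v6) [-++] → (-0.4299, 1.415, -0.264058)–(-0.4299, 1.415, -0.82)  len=0.5559

Chained into 1 loop(s):
  loop 1: 8 segments, perimeter = 8.9400
Total perimeter = 8.940


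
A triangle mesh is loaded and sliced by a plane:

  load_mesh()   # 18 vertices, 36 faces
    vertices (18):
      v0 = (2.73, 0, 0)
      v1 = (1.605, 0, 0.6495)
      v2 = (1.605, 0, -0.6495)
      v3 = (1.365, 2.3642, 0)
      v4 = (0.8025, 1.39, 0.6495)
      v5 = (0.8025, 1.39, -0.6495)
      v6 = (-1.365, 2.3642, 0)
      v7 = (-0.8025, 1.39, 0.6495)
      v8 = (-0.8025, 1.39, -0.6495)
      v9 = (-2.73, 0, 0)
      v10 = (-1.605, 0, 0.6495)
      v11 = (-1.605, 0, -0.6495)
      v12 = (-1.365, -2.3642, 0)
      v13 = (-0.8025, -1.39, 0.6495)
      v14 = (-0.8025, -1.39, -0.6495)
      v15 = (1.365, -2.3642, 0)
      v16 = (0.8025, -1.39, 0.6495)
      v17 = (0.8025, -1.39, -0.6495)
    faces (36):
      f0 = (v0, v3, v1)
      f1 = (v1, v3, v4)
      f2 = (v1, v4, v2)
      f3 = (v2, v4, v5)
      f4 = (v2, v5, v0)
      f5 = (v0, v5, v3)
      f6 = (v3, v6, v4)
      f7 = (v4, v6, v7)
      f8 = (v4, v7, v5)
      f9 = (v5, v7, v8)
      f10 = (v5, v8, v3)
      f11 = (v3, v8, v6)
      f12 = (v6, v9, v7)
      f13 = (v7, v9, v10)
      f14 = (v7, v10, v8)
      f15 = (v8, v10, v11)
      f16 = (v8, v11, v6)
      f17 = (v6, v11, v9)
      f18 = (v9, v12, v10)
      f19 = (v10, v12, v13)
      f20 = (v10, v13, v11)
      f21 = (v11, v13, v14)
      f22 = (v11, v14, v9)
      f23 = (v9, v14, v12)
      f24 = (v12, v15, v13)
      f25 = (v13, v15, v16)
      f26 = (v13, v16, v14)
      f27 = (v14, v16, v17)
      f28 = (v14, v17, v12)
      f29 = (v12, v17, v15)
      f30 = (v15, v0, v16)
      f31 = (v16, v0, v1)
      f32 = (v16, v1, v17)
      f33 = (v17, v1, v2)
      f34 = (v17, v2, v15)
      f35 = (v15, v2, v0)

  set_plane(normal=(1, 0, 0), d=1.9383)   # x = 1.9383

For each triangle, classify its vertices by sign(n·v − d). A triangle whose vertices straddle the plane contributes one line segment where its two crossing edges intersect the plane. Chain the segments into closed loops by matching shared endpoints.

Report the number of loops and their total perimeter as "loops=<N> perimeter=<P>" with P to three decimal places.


Straddling triangles (6 of 36):
  (v0,v3,v1) [+--] → (1.9383, 1.37124, 0)–(1.9383, 0, 0.457075)  len=1.4454
  (v2,v5,v0) [--+] → (1.9383, 0.570928, -0.266775)–(1.9383, 0, -0.457075)  len=0.6018
  (v0,v5,v3) [+--] → (1.9383, 0.570928, -0.266775)–(1.9383, 1.37124, 0)  len=0.8436
  (v15,v0,v16) [-+-] → (1.9383, -1.37124, 0)–(1.9383, -0.570928, 0.266775)  len=0.8436
  (v16,v0,v1) [-+-] → (1.9383, -0.570928, 0.266775)–(1.9383, 0, 0.457075)  len=0.6018
  (v15,v2,v0) [--+] → (1.9383, 0, -0.457075)–(1.9383, -1.37124, 0)  len=1.4454

Chained into 1 loop(s):
  loop 1: 6 segments, perimeter = 5.7816
Total perimeter = 5.782

loops=1 perimeter=5.782
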